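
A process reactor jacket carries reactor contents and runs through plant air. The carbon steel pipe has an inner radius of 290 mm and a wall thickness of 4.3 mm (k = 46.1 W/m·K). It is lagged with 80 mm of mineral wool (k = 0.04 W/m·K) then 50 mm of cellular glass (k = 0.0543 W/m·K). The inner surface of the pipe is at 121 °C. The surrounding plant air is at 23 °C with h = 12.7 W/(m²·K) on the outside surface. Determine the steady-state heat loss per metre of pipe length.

For a radial system each layer contributes R = ln(r_out/r_in)/(2πkL); films add R = 1/(hA).
R_carbon steel pipe wall = ln(294.3/290)/(2π×46.1×1) = 5.081×10^-5 K/W
R_mineral wool = ln(374.3/294.3)/(2π×0.04×1) = 0.9568 K/W
R_cellular glass = ln(424.3/374.3)/(2π×0.0543×1) = 0.3675 K/W
R_outer film = 1/(h_o·2πr_oL) = 1/(12.7×2π×0.4243×1) = 0.02954 K/W
R_total = 1.354 K/W
Q = ΔT/R_total = 98/1.354

q′ ≈ 72.4 W/m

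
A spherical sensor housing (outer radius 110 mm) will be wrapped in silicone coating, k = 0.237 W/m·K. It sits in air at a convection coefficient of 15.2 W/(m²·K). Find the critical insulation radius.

r_cr ≈ 31.2 mm

For a sphere r_cr = 2k/h = 2×0.237/15.2
r_cr = 31.2 mm; since the bare radius (110 mm) is above r_cr, any added insulation will reduce heat loss.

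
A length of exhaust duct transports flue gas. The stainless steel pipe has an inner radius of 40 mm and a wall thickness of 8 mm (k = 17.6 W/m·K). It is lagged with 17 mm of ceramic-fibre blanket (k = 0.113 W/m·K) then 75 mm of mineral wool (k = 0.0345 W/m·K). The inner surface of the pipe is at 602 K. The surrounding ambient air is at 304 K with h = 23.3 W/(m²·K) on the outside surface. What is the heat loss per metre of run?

q′ ≈ 74.2 W/m

Cylindrical conduction, so R = ln(r₂/r₁)/(2πkL) per layer, in series:
R_stainless steel pipe wall = ln(48/40)/(2π×17.6×1) = 0.001649 K/W
R_ceramic-fibre blanket = ln(65/48)/(2π×0.113×1) = 0.427 K/W
R_mineral wool = ln(140/65)/(2π×0.0345×1) = 3.539 K/W
R_outer film = 1/(h_o·2πr_oL) = 1/(23.3×2π×0.14×1) = 0.04879 K/W
R_total = 4.017 K/W
Q = ΔT/R_total = 298/4.017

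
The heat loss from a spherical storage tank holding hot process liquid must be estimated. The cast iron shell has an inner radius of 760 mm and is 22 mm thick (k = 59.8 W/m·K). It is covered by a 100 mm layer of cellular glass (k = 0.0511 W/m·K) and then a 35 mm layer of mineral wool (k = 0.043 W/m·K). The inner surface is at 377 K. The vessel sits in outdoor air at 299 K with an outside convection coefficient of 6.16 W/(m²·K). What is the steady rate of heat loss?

Q ≈ 243 W

Spherical conduction: R = (1/r_in − 1/r_out)/(4πk) per layer; series-sum.
R_cast iron shell = (1/0.76 − 1/0.782)/(4π×59.8) = 4.926×10^-5 K/W
R_cellular glass = (1/0.782 − 1/0.882)/(4π×0.0511) = 0.2258 K/W
R_mineral wool = (1/0.882 − 1/0.917)/(4π×0.043) = 0.08009 K/W
R_outer film = 1/(h·4πr_o²) = 1/(6.16×4π×0.917²) = 0.01536 K/W
R_total = 0.3213 K/W
Q = ΔT/R_total = 78/0.3213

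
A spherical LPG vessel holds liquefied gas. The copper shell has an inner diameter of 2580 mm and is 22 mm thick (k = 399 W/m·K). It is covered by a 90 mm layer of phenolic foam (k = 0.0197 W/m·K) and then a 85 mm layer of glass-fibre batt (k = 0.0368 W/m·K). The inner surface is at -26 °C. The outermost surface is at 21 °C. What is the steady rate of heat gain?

For a spherical shell R = (1/r₁ − 1/r₂)/(4πk); film R = 1/(h·4πr²). In series:
R_copper shell = (1/1.29 − 1/1.312)/(4π×399) = 2.592×10^-6 K/W
R_phenolic foam = (1/1.312 − 1/1.402)/(4π×0.0197) = 0.1976 K/W
R_glass-fibre batt = (1/1.402 − 1/1.487)/(4π×0.0368) = 0.08817 K/W
R_total = 0.2858 K/W
Q = ΔT/R_total = 47/0.2858

Q ≈ 164 W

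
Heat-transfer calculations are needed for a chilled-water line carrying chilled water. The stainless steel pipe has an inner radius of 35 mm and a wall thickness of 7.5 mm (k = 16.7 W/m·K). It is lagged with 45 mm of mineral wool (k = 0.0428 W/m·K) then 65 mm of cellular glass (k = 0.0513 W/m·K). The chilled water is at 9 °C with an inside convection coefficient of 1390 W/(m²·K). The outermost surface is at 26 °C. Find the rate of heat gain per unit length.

Treating each annulus and film as a series resistance:
R_inner film = 1/(h_i·2πr₁L) = 1/(1390×2π×0.035×1) = 0.003271 K/W
R_stainless steel pipe wall = ln(42.5/35)/(2π×16.7×1) = 0.00185 K/W
R_mineral wool = ln(87.5/42.5)/(2π×0.0428×1) = 2.685 K/W
R_cellular glass = ln(152.5/87.5)/(2π×0.0513×1) = 1.723 K/W
R_total = 4.414 K/W
Q = ΔT/R_total = 17/4.414

q′ ≈ 3.85 W/m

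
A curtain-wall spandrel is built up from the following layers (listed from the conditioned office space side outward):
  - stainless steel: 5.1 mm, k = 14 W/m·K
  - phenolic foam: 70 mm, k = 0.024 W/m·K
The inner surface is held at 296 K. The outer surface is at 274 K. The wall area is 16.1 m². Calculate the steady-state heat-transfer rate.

Series thermal resistances:
R_stainless steel = L/(kA) = 0.0051/(14×16.1) = 2.263×10^-5 K/W
R_phenolic foam = L/(kA) = 0.07/(0.024×16.1) = 0.1812 K/W
R_total = 0.1812 K/W
Q = ΔT / R_total = 22 / 0.1812

Q ≈ 121 W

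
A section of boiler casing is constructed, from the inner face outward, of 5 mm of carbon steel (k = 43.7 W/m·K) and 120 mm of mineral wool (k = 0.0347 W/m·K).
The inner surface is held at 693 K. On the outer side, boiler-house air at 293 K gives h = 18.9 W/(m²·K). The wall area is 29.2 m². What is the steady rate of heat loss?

Thermal resistances in series:
R_carbon steel = L/(kA) = 0.005/(43.7×29.2) = 3.918×10^-6 K/W
R_mineral wool = L/(kA) = 0.12/(0.0347×29.2) = 0.1184 K/W
R_outer film = 1/(h_o·A) = 1/(18.9×29.2) = 0.001812 K/W
R_total = 0.1202 K/W
Q = ΔT / R_total = 400 / 0.1202

Q ≈ 3330 W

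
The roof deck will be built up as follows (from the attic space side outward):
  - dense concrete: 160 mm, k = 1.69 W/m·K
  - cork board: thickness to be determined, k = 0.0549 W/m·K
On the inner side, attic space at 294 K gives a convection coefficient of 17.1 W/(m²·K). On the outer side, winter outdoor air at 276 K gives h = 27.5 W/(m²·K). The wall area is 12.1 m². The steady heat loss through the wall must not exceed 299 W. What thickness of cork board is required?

Using the resistance-network approach (series):
R_inner film = 1/(h_i·A) = 1/(17.1×12.1) = 0.004833 K/W
R_dense concrete = L/(kA) = 0.16/(1.69×12.1) = 0.007824 K/W
R_outer film = 1/(h_o·A) = 1/(27.5×12.1) = 0.003005 K/W
Sum of the known resistances R_other = 0.01566 K/W
Required total resistance R_tot = ΔT/Q_allow = 18/299 = 0.0602 K/W
R_cork board = R_tot − R_other = 0.04454 K/W
L = R·k·A = 0.04454×0.0549×12.1

L ≈ 29.6 mm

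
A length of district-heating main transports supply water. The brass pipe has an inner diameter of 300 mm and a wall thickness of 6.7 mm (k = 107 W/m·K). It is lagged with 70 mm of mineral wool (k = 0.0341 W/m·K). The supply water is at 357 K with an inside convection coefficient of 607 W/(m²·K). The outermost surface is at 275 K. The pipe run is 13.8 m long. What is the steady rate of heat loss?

Per-layer cylindrical resistances, series-summed:
R_inner film = 1/(h_i·2πr₁L) = 1/(607×2π×0.15×13.8) = 1.267×10^-4 K/W
R_brass pipe wall = ln(156.7/150)/(2π×107×13.8) = 4.71×10^-6 K/W
R_mineral wool = ln(226.7/156.7)/(2π×0.0341×13.8) = 0.1249 K/W
R_total = 0.125 K/W
Q = ΔT/R_total = 82/0.125

Q ≈ 656 W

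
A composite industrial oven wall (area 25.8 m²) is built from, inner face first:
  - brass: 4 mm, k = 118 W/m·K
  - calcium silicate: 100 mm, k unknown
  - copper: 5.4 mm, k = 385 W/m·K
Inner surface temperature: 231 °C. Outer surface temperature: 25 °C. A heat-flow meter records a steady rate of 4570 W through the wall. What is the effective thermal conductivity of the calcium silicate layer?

Series thermal resistances:
R_brass = L/(kA) = 0.004/(118×25.8) = 1.314×10^-6 K/W
R_copper = L/(kA) = 0.0054/(385×25.8) = 5.436×10^-7 K/W
Sum of known resistances R_other = 1.858×10^-6 K/W
Total R = ΔT/Q = 206/4570 = 0.04508 K/W
R_calcium silicate = R_total − R_other = 0.04507 K/W
k = L/(R·A) = 0.1/(0.04507×25.8)

k ≈ 0.086 W/(m·K)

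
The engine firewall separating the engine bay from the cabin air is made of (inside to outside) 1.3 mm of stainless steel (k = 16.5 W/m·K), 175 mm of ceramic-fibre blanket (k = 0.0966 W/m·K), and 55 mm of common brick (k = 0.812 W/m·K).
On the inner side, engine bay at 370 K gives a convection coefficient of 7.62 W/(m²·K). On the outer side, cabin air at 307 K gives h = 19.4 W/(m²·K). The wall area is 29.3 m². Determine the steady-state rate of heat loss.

Q ≈ 895 W

Treating each layer as a thermal resistance in series:
R_inner film = 1/(h_i·A) = 1/(7.62×29.3) = 0.004479 K/W
R_stainless steel = L/(kA) = 0.0013/(16.5×29.3) = 2.689×10^-6 K/W
R_ceramic-fibre blanket = L/(kA) = 0.175/(0.0966×29.3) = 0.06183 K/W
R_common brick = L/(kA) = 0.055/(0.812×29.3) = 0.002312 K/W
R_outer film = 1/(h_o·A) = 1/(19.4×29.3) = 0.001759 K/W
R_total = 0.07038 K/W
Q = ΔT / R_total = 63 / 0.07038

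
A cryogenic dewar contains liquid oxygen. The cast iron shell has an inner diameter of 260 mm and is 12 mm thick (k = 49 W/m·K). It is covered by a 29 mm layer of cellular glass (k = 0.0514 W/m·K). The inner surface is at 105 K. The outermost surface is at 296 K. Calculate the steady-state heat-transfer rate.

Radial (spherical) resistances in series:
R_cast iron shell = (1/0.13 − 1/0.142)/(4π×49) = 0.001056 K/W
R_cellular glass = (1/0.142 − 1/0.171)/(4π×0.0514) = 1.849 K/W
R_total = 1.85 K/W
Q = ΔT/R_total = 191/1.85

Q ≈ 103 W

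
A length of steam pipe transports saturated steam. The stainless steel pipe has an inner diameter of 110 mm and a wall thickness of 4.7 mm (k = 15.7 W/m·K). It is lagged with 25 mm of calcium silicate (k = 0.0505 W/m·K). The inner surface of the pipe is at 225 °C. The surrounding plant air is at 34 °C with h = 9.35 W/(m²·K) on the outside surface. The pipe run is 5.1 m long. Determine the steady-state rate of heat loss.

Cylindrical conduction, so R = ln(r₂/r₁)/(2πkL) per layer, in series:
R_stainless steel pipe wall = ln(59.7/55)/(2π×15.7×5.1) = 1.63×10^-4 K/W
R_calcium silicate = ln(84.7/59.7)/(2π×0.0505×5.1) = 0.2162 K/W
R_outer film = 1/(h_o·2πr_oL) = 1/(9.35×2π×0.0847×5.1) = 0.03941 K/W
R_total = 0.2557 K/W
Q = ΔT/R_total = 191/0.2557

Q ≈ 747 W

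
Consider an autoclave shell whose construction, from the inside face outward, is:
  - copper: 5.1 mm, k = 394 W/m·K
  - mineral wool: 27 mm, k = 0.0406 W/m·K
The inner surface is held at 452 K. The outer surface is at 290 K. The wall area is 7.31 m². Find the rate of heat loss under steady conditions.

Q ≈ 1780 W

Series thermal resistances:
R_copper = L/(kA) = 0.0051/(394×7.31) = 1.771×10^-6 K/W
R_mineral wool = L/(kA) = 0.027/(0.0406×7.31) = 0.09097 K/W
R_total = 0.09098 K/W
Q = ΔT / R_total = 162 / 0.09098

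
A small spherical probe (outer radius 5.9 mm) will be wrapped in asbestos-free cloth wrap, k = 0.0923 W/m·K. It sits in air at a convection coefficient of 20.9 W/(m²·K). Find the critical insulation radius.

For a sphere r_cr = 2k/h = 2×0.0923/20.9
r_cr = 8.83 mm; since the bare radius (5.9 mm) is below r_cr, adding a thin layer of insulation will *increase* heat loss.

r_cr ≈ 8.83 mm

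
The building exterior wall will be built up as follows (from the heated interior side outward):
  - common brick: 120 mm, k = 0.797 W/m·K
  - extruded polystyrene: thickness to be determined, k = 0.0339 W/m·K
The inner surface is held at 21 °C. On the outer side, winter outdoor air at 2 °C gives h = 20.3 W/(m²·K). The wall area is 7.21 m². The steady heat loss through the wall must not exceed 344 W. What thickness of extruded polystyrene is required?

Treating each layer as a thermal resistance in series:
R_common brick = L/(kA) = 0.12/(0.797×7.21) = 0.02088 K/W
R_outer film = 1/(h_o·A) = 1/(20.3×7.21) = 0.006832 K/W
Sum of the known resistances R_other = 0.02772 K/W
Required total resistance R_tot = ΔT/Q_allow = 19/344 = 0.05523 K/W
R_extruded polystyrene = R_tot − R_other = 0.02752 K/W
L = R·k·A = 0.02752×0.0339×7.21

L ≈ 6.73 mm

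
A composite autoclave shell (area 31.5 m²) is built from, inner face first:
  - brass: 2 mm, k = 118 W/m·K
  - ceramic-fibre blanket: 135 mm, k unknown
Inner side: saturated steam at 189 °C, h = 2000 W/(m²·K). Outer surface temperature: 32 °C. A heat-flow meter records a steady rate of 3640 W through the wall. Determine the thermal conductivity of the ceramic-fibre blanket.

Series thermal resistances:
R_inner film = 1/(h_i·A) = 1/(2000×31.5) = 1.587×10^-5 K/W
R_brass = L/(kA) = 0.002/(118×31.5) = 5.381×10^-7 K/W
Sum of known resistances R_other = 1.641×10^-5 K/W
Total R = ΔT/Q = 157/3640 = 0.04313 K/W
R_ceramic-fibre blanket = R_total − R_other = 0.04312 K/W
k = L/(R·A) = 0.135/(0.04312×31.5)

k ≈ 0.0994 W/(m·K)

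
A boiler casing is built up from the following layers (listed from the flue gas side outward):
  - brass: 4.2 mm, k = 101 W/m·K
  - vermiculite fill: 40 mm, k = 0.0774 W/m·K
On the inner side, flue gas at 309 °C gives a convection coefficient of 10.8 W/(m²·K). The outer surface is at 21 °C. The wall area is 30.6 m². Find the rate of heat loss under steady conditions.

Using the resistance-network approach (series):
R_inner film = 1/(h_i·A) = 1/(10.8×30.6) = 0.003026 K/W
R_brass = L/(kA) = 0.0042/(101×30.6) = 1.359×10^-6 K/W
R_vermiculite fill = L/(kA) = 0.04/(0.0774×30.6) = 0.01689 K/W
R_total = 0.01992 K/W
Q = ΔT / R_total = 288 / 0.01992

Q ≈ 14500 W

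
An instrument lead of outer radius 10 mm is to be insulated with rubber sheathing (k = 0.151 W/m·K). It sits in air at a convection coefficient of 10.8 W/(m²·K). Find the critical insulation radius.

r_cr ≈ 14 mm

For a cylinder r_cr = k/h = 0.151/10.8
r_cr = 14 mm; since the bare radius (10 mm) is below r_cr, adding a thin layer of insulation will *increase* heat loss.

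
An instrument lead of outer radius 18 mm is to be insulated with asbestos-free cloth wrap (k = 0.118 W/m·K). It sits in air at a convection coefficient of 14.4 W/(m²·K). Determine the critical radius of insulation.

r_cr ≈ 8.19 mm

For a cylinder r_cr = k/h = 0.118/14.4
r_cr = 8.19 mm; since the bare radius (18 mm) is above r_cr, any added insulation will reduce heat loss.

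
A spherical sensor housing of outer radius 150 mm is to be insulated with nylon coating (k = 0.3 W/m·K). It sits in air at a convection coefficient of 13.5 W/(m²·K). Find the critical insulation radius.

For a sphere r_cr = 2k/h = 2×0.3/13.5
r_cr = 44.4 mm; since the bare radius (150 mm) is above r_cr, any added insulation will reduce heat loss.

r_cr ≈ 44.4 mm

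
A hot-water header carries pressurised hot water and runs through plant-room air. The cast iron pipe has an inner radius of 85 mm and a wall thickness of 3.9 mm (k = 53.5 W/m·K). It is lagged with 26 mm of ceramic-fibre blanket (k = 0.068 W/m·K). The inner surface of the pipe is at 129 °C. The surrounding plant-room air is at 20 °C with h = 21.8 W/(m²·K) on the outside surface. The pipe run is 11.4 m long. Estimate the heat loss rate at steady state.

Q ≈ 1870 W

Cylindrical conduction, so R = ln(r₂/r₁)/(2πkL) per layer, in series:
R_cast iron pipe wall = ln(88.9/85)/(2π×53.5×11.4) = 1.171×10^-5 K/W
R_ceramic-fibre blanket = ln(114.9/88.9)/(2π×0.068×11.4) = 0.05267 K/W
R_outer film = 1/(h_o·2πr_oL) = 1/(21.8×2π×0.1149×11.4) = 0.005574 K/W
R_total = 0.05826 K/W
Q = ΔT/R_total = 109/0.05826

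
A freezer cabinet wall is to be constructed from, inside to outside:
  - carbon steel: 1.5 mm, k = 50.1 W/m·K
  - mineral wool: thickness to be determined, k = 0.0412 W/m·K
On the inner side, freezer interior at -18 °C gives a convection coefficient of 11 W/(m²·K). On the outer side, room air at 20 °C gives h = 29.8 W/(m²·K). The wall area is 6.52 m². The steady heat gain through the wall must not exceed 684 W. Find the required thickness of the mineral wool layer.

Model the wall as resistances in series:
R_inner film = 1/(h_i·A) = 1/(11×6.52) = 0.01394 K/W
R_carbon steel = L/(kA) = 0.0015/(50.1×6.52) = 4.592×10^-6 K/W
R_outer film = 1/(h_o·A) = 1/(29.8×6.52) = 0.005147 K/W
Sum of the known resistances R_other = 0.01909 K/W
Required total resistance R_tot = ΔT/Q_allow = 38/684 = 0.05556 K/W
R_mineral wool = R_tot − R_other = 0.03646 K/W
L = R·k·A = 0.03646×0.0412×6.52

L ≈ 9.79 mm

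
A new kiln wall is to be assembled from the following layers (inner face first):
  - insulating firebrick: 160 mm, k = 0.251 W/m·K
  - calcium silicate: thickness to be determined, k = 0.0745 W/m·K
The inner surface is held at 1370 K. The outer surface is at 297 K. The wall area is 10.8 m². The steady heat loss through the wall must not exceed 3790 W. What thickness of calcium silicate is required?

L ≈ 180 mm

Thermal resistances in series:
R_insulating firebrick = L/(kA) = 0.16/(0.251×10.8) = 0.05902 K/W
Sum of the known resistances R_other = 0.05902 K/W
Required total resistance R_tot = ΔT/Q_allow = 1073/3790 = 0.2831 K/W
R_calcium silicate = R_tot − R_other = 0.2241 K/W
L = R·k·A = 0.2241×0.0745×10.8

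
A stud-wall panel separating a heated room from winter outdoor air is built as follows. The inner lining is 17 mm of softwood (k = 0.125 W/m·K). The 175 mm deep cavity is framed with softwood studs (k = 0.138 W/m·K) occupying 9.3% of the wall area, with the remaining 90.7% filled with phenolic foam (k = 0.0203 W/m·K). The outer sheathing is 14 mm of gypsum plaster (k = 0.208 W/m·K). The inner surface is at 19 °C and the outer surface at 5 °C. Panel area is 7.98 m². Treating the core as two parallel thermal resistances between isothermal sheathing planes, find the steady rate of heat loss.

Sheathing layers in series; stud and cavity paths in parallel between them.
R_inner = 0.017/(0.125×7.98) = 0.01704 K/W
R_stud  = 0.175/(0.138×0.093×7.98) = 1.709 K/W
R_cav   = 0.175/(0.0203×0.907×7.98) = 1.191 K/W
1/R_core = 1/R_stud + 1/R_cav → R_core = 0.7018 K/W
R_outer = 0.014/(0.208×7.98) = 0.008435 K/W
R_total = 0.7273 K/W
Q = ΔT/R_total = 14/0.7273

Q ≈ 19.2 W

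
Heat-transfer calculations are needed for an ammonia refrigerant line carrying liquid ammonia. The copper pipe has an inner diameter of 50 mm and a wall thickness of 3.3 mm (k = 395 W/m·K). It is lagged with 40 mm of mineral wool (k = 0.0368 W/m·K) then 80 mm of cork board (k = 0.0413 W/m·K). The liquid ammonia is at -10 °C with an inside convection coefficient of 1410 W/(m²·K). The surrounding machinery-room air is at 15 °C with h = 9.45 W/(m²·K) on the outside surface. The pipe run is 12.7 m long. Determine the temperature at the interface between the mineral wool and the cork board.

T ≈ 3.79 °C

Treating each annulus and film as a series resistance:
R_inner film = 1/(h_i·2πr₁L) = 1/(1410×2π×0.025×12.7) = 3.555×10^-4 K/W
R_copper pipe wall = ln(28.3/25)/(2π×395×12.7) = 3.934×10^-6 K/W
R_mineral wool = ln(68.3/28.3)/(2π×0.0368×12.7) = 0.3 K/W
R_cork board = ln(148.3/68.3)/(2π×0.0413×12.7) = 0.2353 K/W
R_outer film = 1/(h_o·2πr_oL) = 1/(9.45×2π×0.1483×12.7) = 0.008942 K/W
R_total = 0.5446 K/W
Q = ΔT/R_total = 25/0.5446
Q = 45.9 W
T_interface = T_inner + Q·ΣR(inner→interface) = -10 + 45.9×0.3004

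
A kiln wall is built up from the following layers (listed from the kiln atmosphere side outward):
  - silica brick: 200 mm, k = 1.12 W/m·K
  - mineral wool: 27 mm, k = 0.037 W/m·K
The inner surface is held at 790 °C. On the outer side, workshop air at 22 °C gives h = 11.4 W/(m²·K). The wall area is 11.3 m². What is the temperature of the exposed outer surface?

Thermal resistances in series:
R_silica brick = L/(kA) = 0.2/(1.12×11.3) = 0.0158 K/W
R_mineral wool = L/(kA) = 0.027/(0.037×11.3) = 0.06458 K/W
R_outer film = 1/(h_o·A) = 1/(11.4×11.3) = 0.007763 K/W
R_total = 0.08814 K/W;  Q = ΔT/R_total = 768/0.08814 = 8713 W
T_interface = T_inner − Q·ΣR(inner→interface) = 790 − 8710×0.08038

T ≈ 89.6 °C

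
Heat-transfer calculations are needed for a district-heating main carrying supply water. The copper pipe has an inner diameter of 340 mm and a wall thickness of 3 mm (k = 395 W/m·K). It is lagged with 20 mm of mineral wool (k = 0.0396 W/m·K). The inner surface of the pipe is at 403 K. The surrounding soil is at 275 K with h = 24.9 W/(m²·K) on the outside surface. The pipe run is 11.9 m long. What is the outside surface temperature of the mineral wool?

T ≈ 284 K

Cylindrical conduction, so R = ln(r₂/r₁)/(2πkL) per layer, in series:
R_copper pipe wall = ln(173/170)/(2π×395×11.9) = 5.923×10^-7 K/W
R_mineral wool = ln(193/173)/(2π×0.0396×11.9) = 0.03695 K/W
R_outer film = 1/(h_o·2πr_oL) = 1/(24.9×2π×0.193×11.9) = 0.002783 K/W
R_total = 0.03973 K/W
Q = ΔT/R_total = 128/0.03973
Q = 3220 W
T_interface = T_inner − Q·ΣR(inner→interface) = 403 − 3220×0.03695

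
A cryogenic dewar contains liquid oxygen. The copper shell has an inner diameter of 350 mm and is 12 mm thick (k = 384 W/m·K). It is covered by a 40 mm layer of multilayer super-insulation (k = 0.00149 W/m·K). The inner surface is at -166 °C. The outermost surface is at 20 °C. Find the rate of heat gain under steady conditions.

Spherical conduction: R = (1/r_in − 1/r_out)/(4πk) per layer; series-sum.
R_copper shell = (1/0.175 − 1/0.187)/(4π×384) = 7.599×10^-5 K/W
R_multilayer super-insulation = (1/0.187 − 1/0.227)/(4π×0.00149) = 50.33 K/W
R_total = 50.33 K/W
Q = ΔT/R_total = 186/50.33

Q ≈ 3.7 W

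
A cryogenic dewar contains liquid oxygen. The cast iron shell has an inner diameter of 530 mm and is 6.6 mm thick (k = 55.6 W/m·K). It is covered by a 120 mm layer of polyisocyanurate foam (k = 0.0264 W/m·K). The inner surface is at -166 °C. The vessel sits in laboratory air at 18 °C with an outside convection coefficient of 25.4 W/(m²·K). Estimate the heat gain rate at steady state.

Spherical conduction: R = (1/r_in − 1/r_out)/(4πk) per layer; series-sum.
R_cast iron shell = (1/0.265 − 1/0.2716)/(4π×55.6) = 1.312×10^-4 K/W
R_polyisocyanurate foam = (1/0.2716 − 1/0.3916)/(4π×0.0264) = 3.401 K/W
R_outer film = 1/(h·4πr_o²) = 1/(25.4×4π×0.3916²) = 0.02043 K/W
R_total = 3.421 K/W
Q = ΔT/R_total = 184/3.421

Q ≈ 53.8 W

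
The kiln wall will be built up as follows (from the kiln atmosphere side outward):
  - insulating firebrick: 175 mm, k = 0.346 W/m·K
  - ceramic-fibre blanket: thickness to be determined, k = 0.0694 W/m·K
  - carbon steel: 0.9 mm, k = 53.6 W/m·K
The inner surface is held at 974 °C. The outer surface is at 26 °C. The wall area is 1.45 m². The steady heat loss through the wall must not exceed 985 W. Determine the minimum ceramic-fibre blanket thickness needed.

L ≈ 61.7 mm

Series thermal resistances:
R_insulating firebrick = L/(kA) = 0.175/(0.346×1.45) = 0.3488 K/W
R_carbon steel = L/(kA) = 0.0009/(53.6×1.45) = 1.158×10^-5 K/W
Sum of the known resistances R_other = 0.3488 K/W
Required total resistance R_tot = ΔT/Q_allow = 948/985 = 0.9624 K/W
R_ceramic-fibre blanket = R_tot − R_other = 0.6136 K/W
L = R·k·A = 0.6136×0.0694×1.45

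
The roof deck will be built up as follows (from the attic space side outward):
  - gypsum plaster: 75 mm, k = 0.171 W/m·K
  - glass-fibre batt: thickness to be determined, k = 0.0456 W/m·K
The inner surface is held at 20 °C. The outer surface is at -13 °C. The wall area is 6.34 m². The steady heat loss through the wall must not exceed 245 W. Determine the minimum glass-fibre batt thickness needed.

L ≈ 18.9 mm

Using the resistance-network approach (series):
R_gypsum plaster = L/(kA) = 0.075/(0.171×6.34) = 0.06918 K/W
Sum of the known resistances R_other = 0.06918 K/W
Required total resistance R_tot = ΔT/Q_allow = 33/245 = 0.1347 K/W
R_glass-fibre batt = R_tot − R_other = 0.06551 K/W
L = R·k·A = 0.06551×0.0456×6.34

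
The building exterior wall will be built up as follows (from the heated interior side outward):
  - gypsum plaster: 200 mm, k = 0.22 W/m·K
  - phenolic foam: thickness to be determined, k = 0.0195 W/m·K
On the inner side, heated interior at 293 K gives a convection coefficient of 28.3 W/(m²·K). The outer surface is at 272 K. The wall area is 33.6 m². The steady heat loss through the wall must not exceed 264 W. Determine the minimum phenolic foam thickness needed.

Using the resistance-network approach (series):
R_inner film = 1/(h_i·A) = 1/(28.3×33.6) = 0.001052 K/W
R_gypsum plaster = L/(kA) = 0.2/(0.22×33.6) = 0.02706 K/W
Sum of the known resistances R_other = 0.02811 K/W
Required total resistance R_tot = ΔT/Q_allow = 21/264 = 0.07955 K/W
R_phenolic foam = R_tot − R_other = 0.05144 K/W
L = R·k·A = 0.05144×0.0195×33.6

L ≈ 33.7 mm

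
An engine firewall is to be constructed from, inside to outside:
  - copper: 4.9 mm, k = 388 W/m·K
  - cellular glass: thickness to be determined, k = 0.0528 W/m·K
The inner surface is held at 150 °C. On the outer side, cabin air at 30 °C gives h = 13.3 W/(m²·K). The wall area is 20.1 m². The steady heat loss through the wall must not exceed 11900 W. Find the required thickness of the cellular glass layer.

Thermal resistances in series:
R_copper = L/(kA) = 0.0049/(388×20.1) = 6.283×10^-7 K/W
R_outer film = 1/(h_o·A) = 1/(13.3×20.1) = 0.003741 K/W
Sum of the known resistances R_other = 0.003741 K/W
Required total resistance R_tot = ΔT/Q_allow = 120/11900 = 0.01008 K/W
R_cellular glass = R_tot − R_other = 0.006343 K/W
L = R·k·A = 0.006343×0.0528×20.1

L ≈ 6.73 mm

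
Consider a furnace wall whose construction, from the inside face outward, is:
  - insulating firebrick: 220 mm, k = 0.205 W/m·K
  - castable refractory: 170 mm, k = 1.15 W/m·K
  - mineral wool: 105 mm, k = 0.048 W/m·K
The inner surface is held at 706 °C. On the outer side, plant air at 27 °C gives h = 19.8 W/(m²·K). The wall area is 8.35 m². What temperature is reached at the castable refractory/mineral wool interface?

T ≈ 466 °C

Using the resistance-network approach (series):
R_insulating firebrick = L/(kA) = 0.22/(0.205×8.35) = 0.1285 K/W
R_castable refractory = L/(kA) = 0.17/(1.15×8.35) = 0.0177 K/W
R_mineral wool = L/(kA) = 0.105/(0.048×8.35) = 0.262 K/W
R_outer film = 1/(h_o·A) = 1/(19.8×8.35) = 0.006049 K/W
R_total = 0.4143 K/W;  Q = ΔT/R_total = 679/0.4143 = 1639 W
T_interface = T_inner − Q·ΣR(inner→interface) = 706 − 1640×0.1462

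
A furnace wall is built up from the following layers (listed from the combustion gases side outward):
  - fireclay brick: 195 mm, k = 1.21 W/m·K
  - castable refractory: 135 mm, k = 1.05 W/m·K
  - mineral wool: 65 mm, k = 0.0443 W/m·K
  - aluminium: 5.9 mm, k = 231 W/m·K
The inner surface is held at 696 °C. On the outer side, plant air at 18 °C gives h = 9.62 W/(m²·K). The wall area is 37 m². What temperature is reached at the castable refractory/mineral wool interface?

T ≈ 590 °C

Thermal resistances in series:
R_fireclay brick = L/(kA) = 0.195/(1.21×37) = 0.004356 K/W
R_castable refractory = L/(kA) = 0.135/(1.05×37) = 0.003475 K/W
R_mineral wool = L/(kA) = 0.065/(0.0443×37) = 0.03966 K/W
R_aluminium = L/(kA) = 0.0059/(231×37) = 6.903×10^-7 K/W
R_outer film = 1/(h_o·A) = 1/(9.62×37) = 0.002809 K/W
R_total = 0.0503 K/W;  Q = ΔT/R_total = 678/0.0503 = 13480 W
T_interface = T_inner − Q·ΣR(inner→interface) = 696 − 13500×0.00783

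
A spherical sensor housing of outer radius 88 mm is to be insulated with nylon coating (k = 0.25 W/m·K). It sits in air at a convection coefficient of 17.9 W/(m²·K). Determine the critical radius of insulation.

r_cr ≈ 27.9 mm

For a sphere r_cr = 2k/h = 2×0.25/17.9
r_cr = 27.9 mm; since the bare radius (88 mm) is above r_cr, any added insulation will reduce heat loss.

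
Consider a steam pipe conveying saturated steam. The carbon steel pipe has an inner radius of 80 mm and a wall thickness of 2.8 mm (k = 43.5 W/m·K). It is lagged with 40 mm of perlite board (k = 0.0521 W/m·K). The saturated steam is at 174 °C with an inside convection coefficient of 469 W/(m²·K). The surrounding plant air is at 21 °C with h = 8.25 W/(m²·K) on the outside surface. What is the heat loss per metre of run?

Per-layer cylindrical resistances, series-summed:
R_inner film = 1/(h_i·2πr₁L) = 1/(469×2π×0.08×1) = 0.004242 K/W
R_carbon steel pipe wall = ln(82.8/80)/(2π×43.5×1) = 1.259×10^-4 K/W
R_perlite board = ln(122.8/82.8)/(2π×0.0521×1) = 1.204 K/W
R_outer film = 1/(h_o·2πr_oL) = 1/(8.25×2π×0.1228×1) = 0.1571 K/W
R_total = 1.365 K/W
Q = ΔT/R_total = 153/1.365

q′ ≈ 112 W/m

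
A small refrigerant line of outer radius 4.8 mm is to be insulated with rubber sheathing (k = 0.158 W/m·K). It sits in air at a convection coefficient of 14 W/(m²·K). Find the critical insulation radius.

r_cr ≈ 11.3 mm

For a cylinder r_cr = k/h = 0.158/14
r_cr = 11.3 mm; since the bare radius (4.8 mm) is below r_cr, adding a thin layer of insulation will *increase* heat loss.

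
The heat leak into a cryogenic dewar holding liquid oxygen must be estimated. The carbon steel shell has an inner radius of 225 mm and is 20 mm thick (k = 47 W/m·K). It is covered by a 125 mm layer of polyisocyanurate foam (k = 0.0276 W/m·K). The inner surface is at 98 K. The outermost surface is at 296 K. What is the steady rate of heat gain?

Q ≈ 49.8 W

For a spherical shell R = (1/r₁ − 1/r₂)/(4πk); film R = 1/(h·4πr²). In series:
R_carbon steel shell = (1/0.225 − 1/0.245)/(4π×47) = 6.143×10^-4 K/W
R_polyisocyanurate foam = (1/0.245 − 1/0.37)/(4π×0.0276) = 3.976 K/W
R_total = 3.976 K/W
Q = ΔT/R_total = 198/3.976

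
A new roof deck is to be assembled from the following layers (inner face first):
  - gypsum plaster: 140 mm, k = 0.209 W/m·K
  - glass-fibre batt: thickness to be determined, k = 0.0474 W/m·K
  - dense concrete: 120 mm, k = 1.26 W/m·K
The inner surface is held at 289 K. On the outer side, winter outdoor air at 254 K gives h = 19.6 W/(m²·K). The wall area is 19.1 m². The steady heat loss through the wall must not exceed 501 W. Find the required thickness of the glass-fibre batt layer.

Treating each layer as a thermal resistance in series:
R_gypsum plaster = L/(kA) = 0.14/(0.209×19.1) = 0.03507 K/W
R_dense concrete = L/(kA) = 0.12/(1.26×19.1) = 0.004986 K/W
R_outer film = 1/(h_o·A) = 1/(19.6×19.1) = 0.002671 K/W
Sum of the known resistances R_other = 0.04273 K/W
Required total resistance R_tot = ΔT/Q_allow = 35/501 = 0.06986 K/W
R_glass-fibre batt = R_tot − R_other = 0.02713 K/W
L = R·k·A = 0.02713×0.0474×19.1

L ≈ 24.6 mm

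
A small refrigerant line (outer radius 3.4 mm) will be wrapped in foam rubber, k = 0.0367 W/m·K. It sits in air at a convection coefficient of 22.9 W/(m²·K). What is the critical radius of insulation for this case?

r_cr ≈ 1.6 mm

For a cylinder r_cr = k/h = 0.0367/22.9
r_cr = 1.6 mm; since the bare radius (3.4 mm) is above r_cr, any added insulation will reduce heat loss.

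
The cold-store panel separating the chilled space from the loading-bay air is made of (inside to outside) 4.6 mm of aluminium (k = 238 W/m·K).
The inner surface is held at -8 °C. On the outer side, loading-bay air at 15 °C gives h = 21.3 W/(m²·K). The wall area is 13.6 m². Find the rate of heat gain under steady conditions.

Series thermal resistances:
R_aluminium = L/(kA) = 0.0046/(238×13.6) = 1.421×10^-6 K/W
R_outer film = 1/(h_o·A) = 1/(21.3×13.6) = 0.003452 K/W
R_total = 0.003454 K/W
Q = ΔT / R_total = 23 / 0.003454

Q ≈ 6660 W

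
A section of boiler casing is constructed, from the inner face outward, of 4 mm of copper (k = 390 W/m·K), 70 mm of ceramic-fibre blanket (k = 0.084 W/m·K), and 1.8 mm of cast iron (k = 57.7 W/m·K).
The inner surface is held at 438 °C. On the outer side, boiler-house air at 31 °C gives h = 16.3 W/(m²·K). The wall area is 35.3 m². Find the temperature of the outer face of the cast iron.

T ≈ 58.9 °C

Thermal resistances in series:
R_copper = L/(kA) = 0.004/(390×35.3) = 2.905×10^-7 K/W
R_ceramic-fibre blanket = L/(kA) = 0.07/(0.084×35.3) = 0.02361 K/W
R_cast iron = L/(kA) = 0.0018/(57.7×35.3) = 8.837×10^-7 K/W
R_outer film = 1/(h_o·A) = 1/(16.3×35.3) = 0.001738 K/W
R_total = 0.02535 K/W;  Q = ΔT/R_total = 407/0.02535 = 16060 W
T_interface = T_inner − Q·ΣR(inner→interface) = 438 − 16100×0.02361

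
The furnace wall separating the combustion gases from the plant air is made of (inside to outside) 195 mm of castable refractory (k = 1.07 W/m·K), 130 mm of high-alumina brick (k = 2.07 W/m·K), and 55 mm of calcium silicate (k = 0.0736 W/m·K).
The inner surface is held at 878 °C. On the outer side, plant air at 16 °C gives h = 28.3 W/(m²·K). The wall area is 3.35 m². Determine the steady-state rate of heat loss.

Q ≈ 2810 W

Treating each layer as a thermal resistance in series:
R_castable refractory = L/(kA) = 0.195/(1.07×3.35) = 0.0544 K/W
R_high-alumina brick = L/(kA) = 0.13/(2.07×3.35) = 0.01875 K/W
R_calcium silicate = L/(kA) = 0.055/(0.0736×3.35) = 0.2231 K/W
R_outer film = 1/(h_o·A) = 1/(28.3×3.35) = 0.01055 K/W
R_total = 0.3068 K/W
Q = ΔT / R_total = 862 / 0.3068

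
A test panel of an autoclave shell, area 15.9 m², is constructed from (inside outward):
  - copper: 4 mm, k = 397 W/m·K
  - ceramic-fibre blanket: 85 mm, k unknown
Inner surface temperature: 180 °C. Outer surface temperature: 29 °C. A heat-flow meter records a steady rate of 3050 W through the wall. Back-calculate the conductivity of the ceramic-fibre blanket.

Treating each layer as a thermal resistance in series:
R_copper = L/(kA) = 0.004/(397×15.9) = 6.337×10^-7 K/W
Sum of known resistances R_other = 6.337×10^-7 K/W
Total R = ΔT/Q = 151/3050 = 0.04951 K/W
R_ceramic-fibre blanket = R_total − R_other = 0.04951 K/W
k = L/(R·A) = 0.085/(0.04951×15.9)

k ≈ 0.108 W/(m·K)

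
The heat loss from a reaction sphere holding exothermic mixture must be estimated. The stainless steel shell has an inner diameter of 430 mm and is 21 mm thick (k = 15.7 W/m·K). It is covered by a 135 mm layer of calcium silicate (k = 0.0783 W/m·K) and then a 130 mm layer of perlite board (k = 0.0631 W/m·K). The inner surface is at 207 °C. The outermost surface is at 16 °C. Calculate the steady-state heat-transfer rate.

Q ≈ 77.9 W

For a spherical shell R = (1/r₁ − 1/r₂)/(4πk); film R = 1/(h·4πr²). In series:
R_stainless steel shell = (1/0.215 − 1/0.236)/(4π×15.7) = 0.002098 K/W
R_calcium silicate = (1/0.236 − 1/0.371)/(4π×0.0783) = 1.567 K/W
R_perlite board = (1/0.371 − 1/0.501)/(4π×0.0631) = 0.882 K/W
R_total = 2.451 K/W
Q = ΔT/R_total = 191/2.451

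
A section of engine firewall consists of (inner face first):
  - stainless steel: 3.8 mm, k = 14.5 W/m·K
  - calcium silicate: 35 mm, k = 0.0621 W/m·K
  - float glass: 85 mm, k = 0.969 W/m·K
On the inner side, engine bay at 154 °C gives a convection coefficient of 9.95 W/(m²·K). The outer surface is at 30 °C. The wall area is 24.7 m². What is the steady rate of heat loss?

Using the resistance-network approach (series):
R_inner film = 1/(h_i·A) = 1/(9.95×24.7) = 0.004069 K/W
R_stainless steel = L/(kA) = 0.0038/(14.5×24.7) = 1.061×10^-5 K/W
R_calcium silicate = L/(kA) = 0.035/(0.0621×24.7) = 0.02282 K/W
R_float glass = L/(kA) = 0.085/(0.969×24.7) = 0.003551 K/W
R_total = 0.03045 K/W
Q = ΔT / R_total = 124 / 0.03045

Q ≈ 4070 W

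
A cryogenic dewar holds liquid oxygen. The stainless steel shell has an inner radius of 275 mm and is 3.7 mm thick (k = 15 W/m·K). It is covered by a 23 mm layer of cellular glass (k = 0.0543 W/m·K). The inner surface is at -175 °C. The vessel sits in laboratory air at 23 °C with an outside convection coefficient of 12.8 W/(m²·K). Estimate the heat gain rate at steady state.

Radial (spherical) resistances in series:
R_stainless steel shell = (1/0.275 − 1/0.2787)/(4π×15) = 2.561×10^-4 K/W
R_cellular glass = (1/0.2787 − 1/0.3017)/(4π×0.0543) = 0.4009 K/W
R_outer film = 1/(h·4πr_o²) = 1/(12.8×4π×0.3017²) = 0.0683 K/W
R_total = 0.4694 K/W
Q = ΔT/R_total = 198/0.4694

Q ≈ 422 W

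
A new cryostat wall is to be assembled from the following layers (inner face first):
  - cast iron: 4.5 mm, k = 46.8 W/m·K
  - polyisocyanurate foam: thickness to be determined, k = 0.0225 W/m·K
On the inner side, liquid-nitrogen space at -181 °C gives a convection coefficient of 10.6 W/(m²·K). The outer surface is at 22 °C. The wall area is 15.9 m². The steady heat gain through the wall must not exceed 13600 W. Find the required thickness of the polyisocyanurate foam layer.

L ≈ 3.22 mm

Using the resistance-network approach (series):
R_inner film = 1/(h_i·A) = 1/(10.6×15.9) = 0.005933 K/W
R_cast iron = L/(kA) = 0.0045/(46.8×15.9) = 6.047×10^-6 K/W
Sum of the known resistances R_other = 0.005939 K/W
Required total resistance R_tot = ΔT/Q_allow = 203/13600 = 0.01493 K/W
R_polyisocyanurate foam = R_tot − R_other = 0.008987 K/W
L = R·k·A = 0.008987×0.0225×15.9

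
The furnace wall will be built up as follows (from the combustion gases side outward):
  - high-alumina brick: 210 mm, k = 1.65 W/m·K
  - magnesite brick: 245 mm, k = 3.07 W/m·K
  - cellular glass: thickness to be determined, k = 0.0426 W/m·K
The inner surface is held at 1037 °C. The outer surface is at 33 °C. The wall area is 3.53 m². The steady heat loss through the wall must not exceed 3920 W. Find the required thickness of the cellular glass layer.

L ≈ 29.7 mm

Using the resistance-network approach (series):
R_high-alumina brick = L/(kA) = 0.21/(1.65×3.53) = 0.03605 K/W
R_magnesite brick = L/(kA) = 0.245/(3.07×3.53) = 0.02261 K/W
Sum of the known resistances R_other = 0.05866 K/W
Required total resistance R_tot = ΔT/Q_allow = 1004/3920 = 0.2561 K/W
R_cellular glass = R_tot − R_other = 0.1975 K/W
L = R·k·A = 0.1975×0.0426×3.53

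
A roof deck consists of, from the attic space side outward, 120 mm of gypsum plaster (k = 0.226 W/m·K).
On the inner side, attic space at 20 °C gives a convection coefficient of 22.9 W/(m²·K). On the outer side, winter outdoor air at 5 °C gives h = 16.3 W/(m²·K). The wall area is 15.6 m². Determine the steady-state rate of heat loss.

Q ≈ 368 W

Model the wall as resistances in series:
R_inner film = 1/(h_i·A) = 1/(22.9×15.6) = 0.002799 K/W
R_gypsum plaster = L/(kA) = 0.12/(0.226×15.6) = 0.03404 K/W
R_outer film = 1/(h_o·A) = 1/(16.3×15.6) = 0.003933 K/W
R_total = 0.04077 K/W
Q = ΔT / R_total = 15 / 0.04077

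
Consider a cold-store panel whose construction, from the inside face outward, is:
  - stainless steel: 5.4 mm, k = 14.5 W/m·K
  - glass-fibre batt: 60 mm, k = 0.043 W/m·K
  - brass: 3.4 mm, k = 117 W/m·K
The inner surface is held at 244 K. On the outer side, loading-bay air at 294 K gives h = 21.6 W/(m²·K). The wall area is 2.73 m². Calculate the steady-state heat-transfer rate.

Q ≈ 94.7 W

Series thermal resistances:
R_stainless steel = L/(kA) = 0.0054/(14.5×2.73) = 1.364×10^-4 K/W
R_glass-fibre batt = L/(kA) = 0.06/(0.043×2.73) = 0.5111 K/W
R_brass = L/(kA) = 0.0034/(117×2.73) = 1.064×10^-5 K/W
R_outer film = 1/(h_o·A) = 1/(21.6×2.73) = 0.01696 K/W
R_total = 0.5282 K/W
Q = ΔT / R_total = 50 / 0.5282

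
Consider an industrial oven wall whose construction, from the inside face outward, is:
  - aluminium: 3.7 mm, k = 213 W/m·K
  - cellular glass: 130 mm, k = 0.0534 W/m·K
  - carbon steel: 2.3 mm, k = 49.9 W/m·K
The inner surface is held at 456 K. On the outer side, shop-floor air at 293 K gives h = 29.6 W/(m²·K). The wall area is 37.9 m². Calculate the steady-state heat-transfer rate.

Q ≈ 2500 W

Thermal resistances in series:
R_aluminium = L/(kA) = 0.0037/(213×37.9) = 4.583×10^-7 K/W
R_cellular glass = L/(kA) = 0.13/(0.0534×37.9) = 0.06423 K/W
R_carbon steel = L/(kA) = 0.0023/(49.9×37.9) = 1.216×10^-6 K/W
R_outer film = 1/(h_o·A) = 1/(29.6×37.9) = 8.914×10^-4 K/W
R_total = 0.06513 K/W
Q = ΔT / R_total = 163 / 0.06513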